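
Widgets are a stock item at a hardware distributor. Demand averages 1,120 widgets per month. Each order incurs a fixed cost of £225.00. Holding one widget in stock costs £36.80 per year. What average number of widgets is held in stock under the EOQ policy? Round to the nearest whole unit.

Average inventory ≈ 203 widgets

Annual demand D = 1,120 × 12 = 13,440.
EOQ = √(2DS/H) = √(2 × 13,440 × 225 / 36.8) ≈ 405.40.
Average inventory = Q*/2 ≈ 405.40 / 2 = 202.699.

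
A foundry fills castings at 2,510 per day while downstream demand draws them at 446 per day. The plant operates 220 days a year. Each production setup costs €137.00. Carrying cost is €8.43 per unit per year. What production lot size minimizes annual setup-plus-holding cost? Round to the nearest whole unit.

Annual demand D = 446 × 220 = 98,120.
Production build-up factor (1 − d/p) = 1 − 446/2,510 = 0.8223.
Q* = √(2DS / (H(1 − d/p))) = √(2 × 98,120 × 137 / (8.43 × 0.8223)).
= √(26,884,880 / 6.9321) ≈ 1969.347.

Q* ≈ 1,969 castings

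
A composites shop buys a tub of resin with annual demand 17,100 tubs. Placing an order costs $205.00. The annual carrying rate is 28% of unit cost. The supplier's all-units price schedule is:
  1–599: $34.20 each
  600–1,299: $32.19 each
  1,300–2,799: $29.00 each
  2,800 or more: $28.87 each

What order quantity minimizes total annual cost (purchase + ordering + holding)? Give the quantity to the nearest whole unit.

Q* ≈ 1,300 tubs

Holding cost per unit per year at price C is H = 0.28·C.
For each price level, check whether its EOQ is feasible; otherwise the best quantity at that price is the breakpoint.
Tier 1 ($34.20): EOQ = 855.7 exceeds tier's upper bound 599, so this tier is dominated.
EOQ at $32.19 = 882.0 (feasible in tier 2): TC = 17,100×$32.19 + (17,100/882.0)×205 + (882.0/2)×0.28×$32.19 = $558,398.31.
EOQ at $29.00 = 929.2 < 1300, so use break Q=1300: TC = 17,100×$29.00 + (17,100/1300.0)×205 + (1300.0/2)×0.28×$29.00 = $503,874.54.
EOQ at $28.87 = 931.3 < 2800, so use break Q=2800: TC = 17,100×$28.87 + (17,100/2800.0)×205 + (2800.0/2)×0.28×$28.87 = $506,246.00.
Lowest total cost is $503,874.54 at Q = 1300.0.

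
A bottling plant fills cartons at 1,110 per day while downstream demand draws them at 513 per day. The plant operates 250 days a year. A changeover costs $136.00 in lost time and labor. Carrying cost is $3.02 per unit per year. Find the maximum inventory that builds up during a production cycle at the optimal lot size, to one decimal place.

Annual demand D = 513 × 250 = 128,250.
Production build-up factor (1 − d/p) = 1 − 513/1,110 = 0.5378.
Q* = √(2DS / (H(1 − d/p))) = √(2 × 128,250 × 136 / (3.02 × 0.5378)).
= √(34,884,000 / 1.6243) ≈ 4634.298.
Maximum inventory = Q*(1 − d/p) = 4634.298 × 0.5378 ≈ 2492.501.

I_max ≈ 2,492.5 cartons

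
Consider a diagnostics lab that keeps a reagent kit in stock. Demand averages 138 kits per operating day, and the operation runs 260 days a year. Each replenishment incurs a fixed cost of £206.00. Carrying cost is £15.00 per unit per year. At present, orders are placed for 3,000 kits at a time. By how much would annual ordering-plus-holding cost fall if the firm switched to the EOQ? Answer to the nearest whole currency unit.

Annual demand D = 138 × 260 = 35,880.
EOQ = √(2DS/H) = √(2 × 35,880 × 206 / 15) ≈ 992.73.
Cost at Q* = (D/Q*)S + (Q*/2)H = √(2DSH) ≈ £14,890.88.
Cost at Q = 3,000: (35,880/3,000)×206 + (3,000/2)×15 = £2,463.76 + £22,500.00 = £24,963.76.
Excess = £24,963.76 − £14,890.88 = £10,072.88.

Extra cost ≈ £10,073 per year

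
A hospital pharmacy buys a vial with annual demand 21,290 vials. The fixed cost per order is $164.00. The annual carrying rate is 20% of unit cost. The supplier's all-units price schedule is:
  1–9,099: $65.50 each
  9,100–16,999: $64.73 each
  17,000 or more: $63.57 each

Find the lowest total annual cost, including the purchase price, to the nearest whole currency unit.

TC* ≈ $1,404,059

Holding cost per unit per year at price C is H = 0.20·C.
Candidates are each tier's EOQ (if it falls in that tier) and each price-break quantity.
EOQ at $65.50 = 730.1 (feasible in tier 1): TC = 21,290×$65.50 + (21,290/730.1)×164 + (730.1/2)×0.20×$65.50 = $1,404,059.46.
EOQ at $64.73 = 734.4 < 9100, so use break Q=9100: TC = 21,290×$64.73 + (21,290/9100.0)×164 + (9100.0/2)×0.20×$64.73 = $1,437,389.69.
EOQ at $63.57 = 741.1 < 17000, so use break Q=17000: TC = 21,290×$63.57 + (21,290/17000.0)×164 + (17000.0/2)×0.20×$63.57 = $1,461,679.69.
Lowest total cost among the candidates is at Q = 730.1.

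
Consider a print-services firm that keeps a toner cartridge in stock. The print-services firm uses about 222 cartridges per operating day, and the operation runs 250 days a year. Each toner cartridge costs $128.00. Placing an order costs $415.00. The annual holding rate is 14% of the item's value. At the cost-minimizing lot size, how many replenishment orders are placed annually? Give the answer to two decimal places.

N ≈ 34.62 orders per year

Annual demand D = 222 × 250 = 55,500.
Holding cost H = 0.14 × $128.00 = $17.9200 per unit per year.
EOQ = √(2DS/H) = √(2 × 55,500 × 415 / 17.92) ≈ 1603.31.
Orders per year = D / Q* = 55,500 / 1603.31 ≈ 34.616.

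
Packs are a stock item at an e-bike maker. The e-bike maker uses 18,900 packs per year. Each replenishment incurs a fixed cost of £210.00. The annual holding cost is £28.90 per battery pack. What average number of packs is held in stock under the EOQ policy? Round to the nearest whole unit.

Average inventory ≈ 262 packs

The optimal lot size = √(2DS/H) = √(2 × 18,900 × 210 / 28.9) ≈ 524.09.
Average inventory = Q*/2 ≈ 524.09 / 2 = 262.045.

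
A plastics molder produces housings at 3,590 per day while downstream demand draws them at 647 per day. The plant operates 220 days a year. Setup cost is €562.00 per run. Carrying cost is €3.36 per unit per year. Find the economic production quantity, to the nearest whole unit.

Q* ≈ 7,621 housings

Annual demand D = 647 × 220 = 142,340.
Production build-up factor (1 − d/p) = 1 − 647/3,590 = 0.8198.
Q* = √(2DS / (H(1 − d/p))) = √(2 × 142,340 × 562 / (3.36 × 0.8198)).
= √(159,990,160 / 2.7545) ≈ 7621.301.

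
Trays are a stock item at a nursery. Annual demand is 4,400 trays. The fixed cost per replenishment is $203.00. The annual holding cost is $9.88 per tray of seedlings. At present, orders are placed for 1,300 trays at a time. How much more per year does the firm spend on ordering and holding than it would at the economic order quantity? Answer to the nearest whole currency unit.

EOQ = √(2DS/H) = √(2 × 4,400 × 203 / 9.88) ≈ 425.22.
Cost at Q* = (D/Q*)S + (Q*/2)H = √(2DSH) ≈ $4,201.15.
Cost at Q = 1,300: (4,400/1,300)×203 + (1,300/2)×9.88 = $687.08 + $6,422.00 = $7,109.08.
Excess = $7,109.08 − $4,201.15 = $2,907.93.

Extra cost ≈ $2,908 per year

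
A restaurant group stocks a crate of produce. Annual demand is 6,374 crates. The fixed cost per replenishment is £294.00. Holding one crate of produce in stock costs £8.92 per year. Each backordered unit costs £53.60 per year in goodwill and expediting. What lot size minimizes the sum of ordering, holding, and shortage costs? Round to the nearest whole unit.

With planned backorders, Q* = √(2DS/H) · √((H+B)/B).
√(2DS/H) = √(2 × 6,374 × 294 / 8.92) = 648.205.
√((H+B)/B) = √((8.92+53.6)/53.6) = 1.0800.
Q* ≈ 700.067.

Q* ≈ 700 crates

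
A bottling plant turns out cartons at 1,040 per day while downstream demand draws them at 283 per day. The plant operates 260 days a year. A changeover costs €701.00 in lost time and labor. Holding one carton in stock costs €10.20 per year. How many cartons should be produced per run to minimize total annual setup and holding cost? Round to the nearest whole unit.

Q* ≈ 3,728 cartons

Annual demand D = 283 × 260 = 73,580.
Production build-up factor (1 − d/p) = 1 − 283/1,040 = 0.7279.
Q* = √(2DS / (H(1 − d/p))) = √(2 × 73,580 × 701 / (10.2 × 0.7279)).
= √(103,159,160 / 7.4244) ≈ 3727.542.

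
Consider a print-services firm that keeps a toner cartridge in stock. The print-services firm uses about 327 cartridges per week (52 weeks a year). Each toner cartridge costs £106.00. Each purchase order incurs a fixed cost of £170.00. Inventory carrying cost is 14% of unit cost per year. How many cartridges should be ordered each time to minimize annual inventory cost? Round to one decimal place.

Annual demand D = 327 × 52 = 17,004.
Holding cost H = 0.14 × £106.00 = £14.8400 per unit per year.
EOQ = √(2DS / H) = √(2 × 17,004 × 170 / 14.84).
= √(5,781,360 / 14.84) = √389,579.5148 ≈ 624.163.

Q* ≈ 624.2 cartridges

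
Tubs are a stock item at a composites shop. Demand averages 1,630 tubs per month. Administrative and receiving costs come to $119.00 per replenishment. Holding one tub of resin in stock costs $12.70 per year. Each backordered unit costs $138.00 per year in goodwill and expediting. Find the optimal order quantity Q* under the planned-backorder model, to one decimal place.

Q* ≈ 632.7 tubs

Annual demand D = 1,630 × 12 = 19,560.
With planned backorders, Q* = √(2DS/H) · √((H+B)/B).
√(2DS/H) = √(2 × 19,560 × 119 / 12.7) = 605.440.
√((H+B)/B) = √((12.7+138)/138) = 1.0450.
Q* ≈ 632.686.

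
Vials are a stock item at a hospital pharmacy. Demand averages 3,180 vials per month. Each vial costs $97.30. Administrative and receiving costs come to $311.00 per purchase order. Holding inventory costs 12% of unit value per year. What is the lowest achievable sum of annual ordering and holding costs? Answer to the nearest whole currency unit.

TC* ≈ $16,647

Annual demand D = 3,180 × 12 = 38,160.
Holding cost H = 0.12 × $97.30 = $11.6760 per unit per year.
Q* = √(2DS/H) = √(2 × 38,160 × 311 / 11.676) ≈ 1425.78.
At Q*, ordering cost (D/Q*)S equals holding cost (Q*/2)H, each = √(DSH/2).
Minimum total = √(2DSH) = √(2 × 38,160 × 311 × 11.676) ≈ 16647.400.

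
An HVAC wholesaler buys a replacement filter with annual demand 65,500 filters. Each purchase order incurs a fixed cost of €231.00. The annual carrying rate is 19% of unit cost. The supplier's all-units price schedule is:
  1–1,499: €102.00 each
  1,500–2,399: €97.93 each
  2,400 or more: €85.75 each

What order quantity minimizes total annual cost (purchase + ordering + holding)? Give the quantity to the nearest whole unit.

Holding cost per unit per year at price C is H = 0.19·C.
Evaluate total cost at each tier's feasible EOQ or, if the EOQ is below the tier, at the tier's minimum quantity.
EOQ at €102.00 = 1249.6 (feasible in tier 1): TC = 65,500×€102.00 + (65,500/1249.6)×231 + (1249.6/2)×0.19×€102.00 = €6,705,216.90.
EOQ at €97.93 = 1275.3 < 1500, so use break Q=1500: TC = 65,500×€97.93 + (65,500/1500.0)×231 + (1500.0/2)×0.19×€97.93 = €6,438,457.03.
EOQ at €85.75 = 1362.8 < 2400, so use break Q=2400: TC = 65,500×€85.75 + (65,500/2400.0)×231 + (2400.0/2)×0.19×€85.75 = €5,642,480.38.
Lowest total cost is €5,642,480.38 at Q = 2400.0.

Q* ≈ 2,400 filters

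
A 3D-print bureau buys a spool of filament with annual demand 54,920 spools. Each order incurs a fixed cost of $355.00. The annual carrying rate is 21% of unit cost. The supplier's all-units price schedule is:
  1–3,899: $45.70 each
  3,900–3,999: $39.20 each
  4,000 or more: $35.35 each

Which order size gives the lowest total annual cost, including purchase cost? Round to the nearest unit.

Q* ≈ 4,000 spools

Holding cost per unit per year at price C is H = 0.21·C.
Candidates are each tier's EOQ (if it falls in that tier) and each price-break quantity.
EOQ at $45.70 = 2015.7 (feasible in tier 1): TC = 54,920×$45.70 + (54,920/2015.7)×355 + (2015.7/2)×0.21×$45.70 = $2,529,188.71.
EOQ at $39.20 = 2176.4 < 3900, so use break Q=3900: TC = 54,920×$39.20 + (54,920/3900.0)×355 + (3900.0/2)×0.21×$39.20 = $2,173,915.53.
EOQ at $35.35 = 2291.9 < 4000, so use break Q=4000: TC = 54,920×$35.35 + (54,920/4000.0)×355 + (4000.0/2)×0.21×$35.35 = $1,961,143.15.
Lowest total cost is $1,961,143.15 at Q = 4000.0.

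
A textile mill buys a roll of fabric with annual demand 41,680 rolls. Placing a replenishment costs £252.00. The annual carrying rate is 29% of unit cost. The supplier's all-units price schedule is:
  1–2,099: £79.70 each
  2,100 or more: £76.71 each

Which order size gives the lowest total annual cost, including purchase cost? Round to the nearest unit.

Q* ≈ 2,100 rolls

Holding cost per unit per year at price C is H = 0.29·C.
For each price level, check whether its EOQ is feasible; otherwise the best quantity at that price is the breakpoint.
EOQ at £79.70 = 953.3 (feasible in tier 1): TC = 41,680×£79.70 + (41,680/953.3)×252 + (953.3/2)×0.29×£79.70 = £3,343,930.71.
EOQ at £76.71 = 971.7 < 2100, so use break Q=2100: TC = 41,680×£76.71 + (41,680/2100.0)×252 + (2100.0/2)×0.29×£76.71 = £3,225,632.59.
Lowest total cost is £3,225,632.59 at Q = 2100.0.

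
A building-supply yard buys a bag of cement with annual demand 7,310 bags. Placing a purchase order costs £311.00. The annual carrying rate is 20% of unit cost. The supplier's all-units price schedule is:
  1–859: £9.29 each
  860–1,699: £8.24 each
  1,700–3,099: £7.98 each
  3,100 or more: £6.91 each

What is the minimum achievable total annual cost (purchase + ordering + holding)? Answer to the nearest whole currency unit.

Holding cost per unit per year at price C is H = 0.20·C.
For each price level, check whether its EOQ is feasible; otherwise the best quantity at that price is the breakpoint.
Tier 1 (£9.29): EOQ = 1564.3 exceeds tier's upper bound 859, so this tier is dominated.
EOQ at £8.24 = 1661.0 (feasible in tier 2): TC = 7,310×£8.24 + (7,310/1661.0)×311 + (1661.0/2)×0.20×£8.24 = £62,971.76.
EOQ at £7.98 = 1687.9 < 1700, so use break Q=1700: TC = 7,310×£7.98 + (7,310/1700.0)×311 + (1700.0/2)×0.20×£7.98 = £61,027.70.
EOQ at £6.91 = 1813.8 < 3100, so use break Q=3100: TC = 7,310×£6.91 + (7,310/3100.0)×311 + (3100.0/2)×0.20×£6.91 = £53,387.56.
Lowest total cost among the candidates is at Q = 3100.0.

TC* ≈ £53,388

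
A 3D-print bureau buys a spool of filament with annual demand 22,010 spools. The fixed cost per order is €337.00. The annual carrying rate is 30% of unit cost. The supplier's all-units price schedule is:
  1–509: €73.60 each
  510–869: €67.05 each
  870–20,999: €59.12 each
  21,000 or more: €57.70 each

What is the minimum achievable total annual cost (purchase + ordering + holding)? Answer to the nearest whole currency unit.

Holding cost per unit per year at price C is H = 0.30·C.
Candidates are each tier's EOQ (if it falls in that tier) and each price-break quantity.
Tier 1 (€73.60): EOQ = 819.7 exceeds tier's upper bound 509, so this tier is dominated.
EOQ at €67.05 = 858.8 (feasible in tier 2): TC = 22,010×€67.05 + (22,010/858.8)×337 + (858.8/2)×0.30×€67.05 = €1,493,044.78.
EOQ at €59.12 = 914.6 (feasible in tier 3): TC = 22,010×€59.12 + (22,010/914.6)×337 + (914.6/2)×0.30×€59.12 = €1,317,451.83.
EOQ at €57.70 = 925.7 < 21000, so use break Q=21000: TC = 22,010×€57.70 + (22,010/21000.0)×337 + (21000.0/2)×0.30×€57.70 = €1,452,085.21.
Lowest total cost among the candidates is at Q = 914.6.

TC* ≈ €1,317,452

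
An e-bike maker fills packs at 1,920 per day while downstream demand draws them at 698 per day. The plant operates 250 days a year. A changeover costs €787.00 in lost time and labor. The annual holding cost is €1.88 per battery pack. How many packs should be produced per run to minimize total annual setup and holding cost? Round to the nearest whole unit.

Q* ≈ 15,151 packs

Annual demand D = 698 × 250 = 174,500.
Production build-up factor (1 − d/p) = 1 − 698/1,920 = 0.6365.
Q* = √(2DS / (H(1 − d/p))) = √(2 × 174,500 × 787 / (1.88 × 0.6365)).
= √(274,663,000 / 1.1965) ≈ 15150.821.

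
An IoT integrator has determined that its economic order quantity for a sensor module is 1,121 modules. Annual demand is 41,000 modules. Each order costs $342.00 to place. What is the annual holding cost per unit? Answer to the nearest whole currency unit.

H ≈ $22

Squaring Q* = √(2DS/H) gives Q*² = 2DS/H.
From Q* = √(2DS/H): H = 2DS / Q*² = 2 × 41,000 × 342 / 1,121² = 22.3166.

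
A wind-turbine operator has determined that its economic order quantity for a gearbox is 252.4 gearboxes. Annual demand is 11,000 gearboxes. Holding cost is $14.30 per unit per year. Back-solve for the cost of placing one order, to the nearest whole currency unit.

The basic EOQ model gives Q* = √(2DS/H); rearrange for the unknown.
From Q* = √(2DS/H): S = Q*²H / (2D) = 252.4² × 14.3 / (2 × 11,000) = 41.4087.

S ≈ $41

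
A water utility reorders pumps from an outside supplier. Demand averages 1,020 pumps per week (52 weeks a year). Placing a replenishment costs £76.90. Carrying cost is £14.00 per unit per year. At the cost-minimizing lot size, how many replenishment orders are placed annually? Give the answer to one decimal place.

Annual demand D = 1,020 × 52 = 53,040.
Q* = √(2DS/H) = √(2 × 53,040 × 76.9 / 14) ≈ 763.34.
Orders per year = D / Q* = 53,040 / 763.34 ≈ 69.484.

N ≈ 69.5 orders per year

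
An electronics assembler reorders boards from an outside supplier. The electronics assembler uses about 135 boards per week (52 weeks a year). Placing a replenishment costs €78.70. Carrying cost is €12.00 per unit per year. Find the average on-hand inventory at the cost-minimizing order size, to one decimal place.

Average inventory ≈ 151.7 boards

Annual demand D = 135 × 52 = 7,020.
Q* = √(2DS/H) = √(2 × 7,020 × 78.7 / 12) ≈ 303.45.
Average inventory = Q*/2 ≈ 303.45 / 2 = 151.723.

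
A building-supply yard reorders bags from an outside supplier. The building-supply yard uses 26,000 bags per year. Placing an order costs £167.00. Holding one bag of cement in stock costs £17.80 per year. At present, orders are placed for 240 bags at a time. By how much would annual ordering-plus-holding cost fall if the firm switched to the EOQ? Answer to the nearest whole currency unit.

Extra cost ≈ £7,795 per year

EOQ = √(2DS/H) = √(2 × 26,000 × 167 / 17.8) ≈ 698.47.
Cost at Q* = (D/Q*)S + (Q*/2)H = √(2DSH) ≈ £12,432.83.
Cost at Q = 240: (26,000/240)×167 + (240/2)×17.8 = £18,091.67 + £2,136.00 = £20,227.67.
Excess = £20,227.67 − £12,432.83 = £7,794.84.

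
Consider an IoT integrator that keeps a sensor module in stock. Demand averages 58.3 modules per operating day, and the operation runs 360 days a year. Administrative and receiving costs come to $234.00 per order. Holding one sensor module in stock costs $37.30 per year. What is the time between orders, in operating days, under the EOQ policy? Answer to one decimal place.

T ≈ 8.8 days

Annual demand D = 58.3 × 360 = 20,988.
EOQ = √(2DS/H) = √(2 × 20,988 × 234 / 37.3) ≈ 513.16.
Cycle time = Q*/D × 360 = 513.16 / 20,988 × 360 ≈ 8.802 days.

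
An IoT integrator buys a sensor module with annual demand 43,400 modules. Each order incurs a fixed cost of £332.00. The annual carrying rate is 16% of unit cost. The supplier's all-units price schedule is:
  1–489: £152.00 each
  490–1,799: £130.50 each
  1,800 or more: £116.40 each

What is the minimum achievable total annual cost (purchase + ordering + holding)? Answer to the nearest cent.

Holding cost per unit per year at price C is H = 0.16·C.
Evaluate total cost at each tier's feasible EOQ or, if the EOQ is below the tier, at the tier's minimum quantity.
Tier 1 (£152.00): EOQ = 1088.5 exceeds tier's upper bound 489, so this tier is dominated.
EOQ at £130.50 = 1174.8 (feasible in tier 2): TC = 43,400×£130.50 + (43,400/1174.8)×332 + (1174.8/2)×0.16×£130.50 = £5,688,229.81.
EOQ at £116.40 = 1243.9 < 1800, so use break Q=1800: TC = 43,400×£116.40 + (43,400/1800.0)×332 + (1800.0/2)×0.16×£116.40 = £5,076,526.49.
Lowest total cost among the candidates is at Q = 1800.0.

TC* ≈ £5,076,526.49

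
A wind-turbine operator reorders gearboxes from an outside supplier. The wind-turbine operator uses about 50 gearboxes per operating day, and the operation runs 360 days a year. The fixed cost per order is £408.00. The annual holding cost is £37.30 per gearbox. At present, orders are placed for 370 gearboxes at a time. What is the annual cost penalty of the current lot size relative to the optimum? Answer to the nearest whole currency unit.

Annual demand D = 50 × 360 = 18,000.
EOQ = √(2DS/H) = √(2 × 18,000 × 408 / 37.3) ≈ 627.52.
Cost at Q* = (D/Q*)S + (Q*/2)H = √(2DSH) ≈ £23,406.46.
Cost at Q = 370: (18,000/370)×408 + (370/2)×37.3 = £19,848.65 + £6,900.50 = £26,749.15.
Excess = £26,749.15 − £23,406.46 = £3,342.69.

Extra cost ≈ £3,343 per year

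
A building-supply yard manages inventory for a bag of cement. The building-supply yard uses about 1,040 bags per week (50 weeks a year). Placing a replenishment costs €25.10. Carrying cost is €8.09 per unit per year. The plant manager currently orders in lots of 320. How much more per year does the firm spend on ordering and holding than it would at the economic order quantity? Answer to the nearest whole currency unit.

Annual demand D = 1,040 × 50 = 52,000.
EOQ = √(2DS/H) = √(2 × 52,000 × 25.1 / 8.09) ≈ 568.04.
Cost at Q* = (D/Q*)S + (Q*/2)H = √(2DSH) ≈ €4,595.45.
Cost at Q = 320: (52,000/320)×25.1 + (320/2)×8.09 = €4,078.75 + €1,294.40 = €5,373.15.
Excess = €5,373.15 − €4,595.45 = €777.70.

Extra cost ≈ €778 per year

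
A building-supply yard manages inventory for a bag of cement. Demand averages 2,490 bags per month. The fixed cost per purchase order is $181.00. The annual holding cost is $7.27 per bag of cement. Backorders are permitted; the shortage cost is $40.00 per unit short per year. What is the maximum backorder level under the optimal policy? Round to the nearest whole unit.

S* ≈ 204 bags

Annual demand D = 2,490 × 12 = 29,880.
With planned backorders, Q* = √(2DS/H) · √((H+B)/B).
√(2DS/H) = √(2 × 29,880 × 181 / 7.27) = 1219.768.
√((H+B)/B) = √((7.27+40)/40) = 1.0871.
Q* ≈ 1325.990.
S* = Q* · H/(H+B) = 1325.990 × 7.27/47.27 ≈ 203.934.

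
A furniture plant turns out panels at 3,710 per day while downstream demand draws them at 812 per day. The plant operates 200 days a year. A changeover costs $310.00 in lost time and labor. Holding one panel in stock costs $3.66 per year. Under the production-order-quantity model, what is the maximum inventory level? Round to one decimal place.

I_max ≈ 4,635.6 panels

Annual demand D = 812 × 200 = 162,400.
Production build-up factor (1 − d/p) = 1 − 812/3,710 = 0.7811.
Q* = √(2DS / (H(1 − d/p))) = √(2 × 162,400 × 310 / (3.66 × 0.7811)).
= √(100,688,000 / 2.8589) ≈ 5934.527.
Maximum inventory = Q*(1 − d/p) = 5934.527 × 0.7811 ≈ 4635.649.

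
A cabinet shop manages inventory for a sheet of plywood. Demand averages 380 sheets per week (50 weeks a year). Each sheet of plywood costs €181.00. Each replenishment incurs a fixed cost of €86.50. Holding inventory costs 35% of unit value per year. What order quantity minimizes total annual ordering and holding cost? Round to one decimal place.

Annual demand D = 380 × 50 = 19,000.
Holding cost H = 0.35 × €181.00 = €63.3500 per unit per year.
EOQ = √(2DS / H) = √(2 × 19,000 × 86.5 / 63.35).
= √(3,287,000 / 63.35) = √51,886.3457 ≈ 227.786.

Q* ≈ 227.8 sheets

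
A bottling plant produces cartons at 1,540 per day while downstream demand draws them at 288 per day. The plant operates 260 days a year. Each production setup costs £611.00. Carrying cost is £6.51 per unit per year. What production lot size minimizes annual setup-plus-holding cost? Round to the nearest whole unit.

Q* ≈ 4,158 cartons

Annual demand D = 288 × 260 = 74,880.
Production build-up factor (1 − d/p) = 1 − 288/1,540 = 0.8130.
Q* = √(2DS / (H(1 − d/p))) = √(2 × 74,880 × 611 / (6.51 × 0.8130)).
= √(91,503,360 / 5.2925) ≈ 4158.017.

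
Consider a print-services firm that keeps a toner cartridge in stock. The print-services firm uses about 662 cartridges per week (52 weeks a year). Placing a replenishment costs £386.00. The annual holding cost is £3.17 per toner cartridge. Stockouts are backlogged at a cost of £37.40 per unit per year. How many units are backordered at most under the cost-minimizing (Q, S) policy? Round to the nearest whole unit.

Annual demand D = 662 × 52 = 34,424.
With planned backorders, Q* = √(2DS/H) · √((H+B)/B).
√(2DS/H) = √(2 × 34,424 × 386 / 3.17) = 2895.407.
√((H+B)/B) = √((3.17+37.4)/37.4) = 1.0415.
Q* ≈ 3015.618.
S* = Q* · H/(H+B) = 3015.618 × 3.17/40.57 ≈ 235.630.

S* ≈ 236 cartridges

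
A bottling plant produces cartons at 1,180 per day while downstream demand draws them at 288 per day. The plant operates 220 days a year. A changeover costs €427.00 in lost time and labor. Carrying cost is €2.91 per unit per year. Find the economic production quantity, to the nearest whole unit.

Q* ≈ 4,960 cartons

Annual demand D = 288 × 220 = 63,360.
Production build-up factor (1 − d/p) = 1 − 288/1,180 = 0.7559.
Q* = √(2DS / (H(1 − d/p))) = √(2 × 63,360 × 427 / (2.91 × 0.7559)).
= √(54,109,440 / 2.1998) ≈ 4959.622.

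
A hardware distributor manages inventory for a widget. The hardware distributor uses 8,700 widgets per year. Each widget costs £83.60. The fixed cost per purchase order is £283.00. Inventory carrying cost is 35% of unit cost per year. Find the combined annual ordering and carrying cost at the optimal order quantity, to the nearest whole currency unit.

Holding cost H = 0.35 × £83.60 = £29.2600 per unit per year.
EOQ = √(2DS/H) = √(2 × 8,700 × 283 / 29.26) ≈ 410.23.
At the optimum the two cost components are equal, so total cost = 2·(Q*/2)H = Q*·H.
Minimum total = √(2DSH) = √(2 × 8,700 × 283 × 29.26) ≈ 12003.420.

TC* ≈ £12,003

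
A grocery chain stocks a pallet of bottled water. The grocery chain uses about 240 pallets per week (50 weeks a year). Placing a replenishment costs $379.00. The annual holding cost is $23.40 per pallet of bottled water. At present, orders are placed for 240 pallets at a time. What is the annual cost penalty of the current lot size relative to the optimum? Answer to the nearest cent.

Annual demand D = 240 × 50 = 12,000.
EOQ = √(2DS/H) = √(2 × 12,000 × 379 / 23.4) ≈ 623.47.
Cost at Q* = (D/Q*)S + (Q*/2)H = √(2DSH) ≈ $14,589.26.
Cost at Q = 240: (12,000/240)×379 + (240/2)×23.4 = $18,950.00 + $2,808.00 = $21,758.00.
Excess = $21,758.00 − $14,589.26 = $7,168.74.

Extra cost ≈ $7,168.74 per year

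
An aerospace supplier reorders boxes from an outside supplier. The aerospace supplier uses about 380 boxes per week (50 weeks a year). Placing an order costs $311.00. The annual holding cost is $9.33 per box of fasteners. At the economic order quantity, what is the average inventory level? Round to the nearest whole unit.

Average inventory ≈ 563 boxes

Annual demand D = 380 × 50 = 19,000.
EOQ = √(2DS/H) = √(2 × 19,000 × 311 / 9.33) ≈ 1125.46.
Average inventory = Q*/2 ≈ 1125.46 / 2 = 562.731.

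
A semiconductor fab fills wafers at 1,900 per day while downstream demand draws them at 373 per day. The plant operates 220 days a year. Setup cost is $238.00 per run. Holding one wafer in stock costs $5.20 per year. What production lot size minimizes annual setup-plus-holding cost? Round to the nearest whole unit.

Q* ≈ 3,057 wafers

Annual demand D = 373 × 220 = 82,060.
Production build-up factor (1 − d/p) = 1 − 373/1,900 = 0.8037.
Q* = √(2DS / (H(1 − d/p))) = √(2 × 82,060 × 238 / (5.2 × 0.8037)).
= √(39,060,560 / 4.1792) ≈ 3057.207.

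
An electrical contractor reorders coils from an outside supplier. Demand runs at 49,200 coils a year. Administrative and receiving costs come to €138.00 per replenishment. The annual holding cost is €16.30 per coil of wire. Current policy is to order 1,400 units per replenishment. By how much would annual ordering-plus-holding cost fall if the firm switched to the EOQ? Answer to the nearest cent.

Extra cost ≈ €1,382.18 per year

EOQ = √(2DS/H) = √(2 × 49,200 × 138 / 16.3) ≈ 912.73.
Cost at Q* = (D/Q*)S + (Q*/2)H = √(2DSH) ≈ €14,877.53.
Cost at Q = 1,400: (49,200/1,400)×138 + (1,400/2)×16.3 = €4,849.71 + €11,410.00 = €16,259.71.
Excess = €16,259.71 − €14,877.53 = €1,382.18.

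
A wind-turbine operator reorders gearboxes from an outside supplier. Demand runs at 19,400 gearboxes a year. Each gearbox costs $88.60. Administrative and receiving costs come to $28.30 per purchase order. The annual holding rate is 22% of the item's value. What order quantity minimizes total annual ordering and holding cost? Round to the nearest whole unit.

Holding cost H = 0.22 × $88.60 = $19.4920 per unit per year.
EOQ = √(2DS / H) = √(2 × 19,400 × 28.3 / 19.492).
= √(1,098,040 / 19.492) = √56,332.8545 ≈ 237.345.

Q* ≈ 237 gearboxes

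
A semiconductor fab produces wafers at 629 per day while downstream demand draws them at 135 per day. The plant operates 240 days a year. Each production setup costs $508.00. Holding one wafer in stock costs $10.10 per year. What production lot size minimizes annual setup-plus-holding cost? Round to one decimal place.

Annual demand D = 135 × 240 = 32,400.
Production build-up factor (1 − d/p) = 1 − 135/629 = 0.7854.
Q* = √(2DS / (H(1 − d/p))) = √(2 × 32,400 × 508 / (10.1 × 0.7854)).
= √(32,918,400 / 7.9323) ≈ 2037.138.

Q* ≈ 2,037.1 wafers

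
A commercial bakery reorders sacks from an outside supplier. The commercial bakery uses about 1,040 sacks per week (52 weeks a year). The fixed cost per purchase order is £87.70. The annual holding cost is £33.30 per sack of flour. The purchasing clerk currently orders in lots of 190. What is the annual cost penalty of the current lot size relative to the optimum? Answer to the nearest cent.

Annual demand D = 1,040 × 52 = 54,080.
EOQ = √(2DS/H) = √(2 × 54,080 × 87.7 / 33.3) ≈ 533.72.
Cost at Q* = (D/Q*)S + (Q*/2)H = √(2DSH) ≈ £17,772.78.
Cost at Q = 190: (54,080/190)×87.7 + (190/2)×33.3 = £24,962.19 + £3,163.50 = £28,125.69.
Excess = £28,125.69 − £17,772.78 = £10,352.91.

Extra cost ≈ £10,352.91 per year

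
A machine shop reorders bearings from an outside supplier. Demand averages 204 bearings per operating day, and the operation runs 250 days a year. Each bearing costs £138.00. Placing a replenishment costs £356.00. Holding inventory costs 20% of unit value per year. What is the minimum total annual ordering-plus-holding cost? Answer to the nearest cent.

TC* ≈ £31,657.72

Annual demand D = 204 × 250 = 51,000.
Holding cost H = 0.20 × £138.00 = £27.6000 per unit per year.
The optimal lot size = √(2DS/H) = √(2 × 51,000 × 356 / 27.6) ≈ 1147.02.
At Q*, ordering cost (D/Q*)S equals holding cost (Q*/2)H, each = √(DSH/2).
Minimum total = √(2DSH) = √(2 × 51,000 × 356 × 27.6) ≈ 31657.719.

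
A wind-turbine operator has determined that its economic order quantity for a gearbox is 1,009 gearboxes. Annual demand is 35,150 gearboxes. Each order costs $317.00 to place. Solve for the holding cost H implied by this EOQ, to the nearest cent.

H ≈ $21.89

Invert the EOQ relation Q*² = 2DS/H.
From Q* = √(2DS/H): H = 2DS / Q*² = 2 × 35,150 × 317 / 1,009² = 21.8893.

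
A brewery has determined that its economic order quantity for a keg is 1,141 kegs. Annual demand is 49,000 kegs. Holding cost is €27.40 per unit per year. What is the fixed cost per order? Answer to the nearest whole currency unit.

Squaring Q* = √(2DS/H) gives Q*² = 2DS/H.
From Q* = √(2DS/H): S = Q*²H / (2D) = 1,141² × 27.4 / (2 × 49,000) = 363.9953.

S ≈ €364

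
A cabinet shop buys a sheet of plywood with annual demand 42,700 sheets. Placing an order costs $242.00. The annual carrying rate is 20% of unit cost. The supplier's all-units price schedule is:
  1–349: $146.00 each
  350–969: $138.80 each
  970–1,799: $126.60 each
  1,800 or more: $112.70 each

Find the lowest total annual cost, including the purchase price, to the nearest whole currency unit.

Holding cost per unit per year at price C is H = 0.20·C.
For each price level, check whether its EOQ is feasible; otherwise the best quantity at that price is the breakpoint.
Tier 1 ($146.00): EOQ = 841.3 exceeds tier's upper bound 349, so this tier is dominated.
EOQ at $138.80 = 862.8 (feasible in tier 2): TC = 42,700×$138.80 + (42,700/862.8)×242 + (862.8/2)×0.20×$138.80 = $5,950,712.25.
EOQ at $126.60 = 903.5 < 970, so use break Q=970: TC = 42,700×$126.60 + (42,700/970.0)×242 + (970.0/2)×0.20×$126.60 = $5,428,753.19.
EOQ at $112.70 = 957.5 < 1800, so use break Q=1800: TC = 42,700×$112.70 + (42,700/1800.0)×242 + (1800.0/2)×0.20×$112.70 = $4,838,316.78.
Lowest total cost among the candidates is at Q = 1800.0.

TC* ≈ $4,838,317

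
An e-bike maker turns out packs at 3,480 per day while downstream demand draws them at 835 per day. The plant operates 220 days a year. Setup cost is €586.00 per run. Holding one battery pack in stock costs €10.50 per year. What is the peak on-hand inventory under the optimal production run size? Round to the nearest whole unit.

I_max ≈ 3,948 packs

Annual demand D = 835 × 220 = 183,700.
Production build-up factor (1 − d/p) = 1 − 835/3,480 = 0.7601.
Q* = √(2DS / (H(1 − d/p))) = √(2 × 183,700 × 586 / (10.5 × 0.7601)).
= √(215,296,400 / 7.9806) ≈ 5193.983.
Maximum inventory = Q*(1 − d/p) = 5193.983 × 0.7601 ≈ 3947.726.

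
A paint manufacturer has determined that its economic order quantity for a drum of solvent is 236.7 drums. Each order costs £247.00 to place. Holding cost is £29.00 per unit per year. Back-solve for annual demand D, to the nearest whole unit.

D ≈ 3,289 drums per year

Squaring Q* = √(2DS/H) gives Q*² = 2DS/H.
From Q* = √(2DS/H): D = Q*²H / (2S) = 236.7² × 29 / (2 × 247) = 3289.028.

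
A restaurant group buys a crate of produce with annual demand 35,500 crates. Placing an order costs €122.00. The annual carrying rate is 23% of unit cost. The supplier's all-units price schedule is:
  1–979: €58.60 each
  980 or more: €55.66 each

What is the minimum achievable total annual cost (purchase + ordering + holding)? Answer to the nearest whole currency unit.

Holding cost per unit per year at price C is H = 0.23·C.
Candidates are each tier's EOQ (if it falls in that tier) and each price-break quantity.
EOQ at €58.60 = 801.7 (feasible in tier 1): TC = 35,500×€58.60 + (35,500/801.7)×122 + (801.7/2)×0.23×€58.60 = €2,091,104.93.
EOQ at €55.66 = 822.6 < 980, so use break Q=980: TC = 35,500×€55.66 + (35,500/980.0)×122 + (980.0/2)×0.23×€55.66 = €1,986,622.27.
Lowest total cost among the candidates is at Q = 980.0.

TC* ≈ €1,986,622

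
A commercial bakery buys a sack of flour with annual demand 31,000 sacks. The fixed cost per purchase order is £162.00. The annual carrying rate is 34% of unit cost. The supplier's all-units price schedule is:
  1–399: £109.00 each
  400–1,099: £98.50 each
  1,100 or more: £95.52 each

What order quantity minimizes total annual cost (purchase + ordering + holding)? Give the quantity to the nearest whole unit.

Holding cost per unit per year at price C is H = 0.34·C.
For each price level, check whether its EOQ is feasible; otherwise the best quantity at that price is the breakpoint.
Tier 1 (£109.00): EOQ = 520.6 exceeds tier's upper bound 399, so this tier is dominated.
EOQ at £98.50 = 547.6 (feasible in tier 2): TC = 31,000×£98.50 + (31,000/547.6)×162 + (547.6/2)×0.34×£98.50 = £3,071,840.49.
EOQ at £95.52 = 556.1 < 1100, so use break Q=1100: TC = 31,000×£95.52 + (31,000/1100.0)×162 + (1100.0/2)×0.34×£95.52 = £2,983,547.69.
Lowest total cost is £2,983,547.69 at Q = 1100.0.

Q* ≈ 1,100 sacks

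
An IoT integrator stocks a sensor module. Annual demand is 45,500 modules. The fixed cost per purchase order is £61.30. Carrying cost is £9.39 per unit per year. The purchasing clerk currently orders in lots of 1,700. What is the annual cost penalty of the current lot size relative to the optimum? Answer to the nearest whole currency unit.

EOQ = √(2DS/H) = √(2 × 45,500 × 61.3 / 9.39) ≈ 770.76.
Cost at Q* = (D/Q*)S + (Q*/2)H = √(2DSH) ≈ £7,237.42.
Cost at Q = 1,700: (45,500/1,700)×61.3 + (1,700/2)×9.39 = £1,640.68 + £7,981.50 = £9,622.18.
Excess = £9,622.18 − £7,237.42 = £2,384.76.

Extra cost ≈ £2,385 per year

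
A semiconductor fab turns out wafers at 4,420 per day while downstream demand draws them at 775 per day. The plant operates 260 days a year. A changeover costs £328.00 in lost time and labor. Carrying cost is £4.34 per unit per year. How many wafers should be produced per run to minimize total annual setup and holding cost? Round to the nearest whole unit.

Q* ≈ 6,077 wafers

Annual demand D = 775 × 260 = 201,500.
Production build-up factor (1 − d/p) = 1 − 775/4,420 = 0.8247.
Q* = √(2DS / (H(1 − d/p))) = √(2 × 201,500 × 328 / (4.34 × 0.8247)).
= √(132,184,000 / 3.579) ≈ 6077.248.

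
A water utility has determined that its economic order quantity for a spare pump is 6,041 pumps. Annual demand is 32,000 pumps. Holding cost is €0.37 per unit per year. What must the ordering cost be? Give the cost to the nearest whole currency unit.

S ≈ €211

Squaring Q* = √(2DS/H) gives Q*² = 2DS/H.
From Q* = √(2DS/H): S = Q*²H / (2D) = 6,041² × 0.37 / (2 × 32,000) = 210.9791.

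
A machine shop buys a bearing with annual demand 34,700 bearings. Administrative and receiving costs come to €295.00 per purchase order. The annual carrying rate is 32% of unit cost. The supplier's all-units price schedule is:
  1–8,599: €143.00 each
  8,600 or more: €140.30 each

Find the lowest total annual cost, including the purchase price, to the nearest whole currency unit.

TC* ≈ €4,992,708

Holding cost per unit per year at price C is H = 0.32·C.
For each price level, check whether its EOQ is feasible; otherwise the best quantity at that price is the breakpoint.
EOQ at €143.00 = 668.9 (feasible in tier 1): TC = 34,700×€143.00 + (34,700/668.9)×295 + (668.9/2)×0.32×€143.00 = €4,992,707.92.
EOQ at €140.30 = 675.3 < 8600, so use break Q=8600: TC = 34,700×€140.30 + (34,700/8600.0)×295 + (8600.0/2)×0.32×€140.30 = €5,062,653.09.
Lowest total cost among the candidates is at Q = 668.9.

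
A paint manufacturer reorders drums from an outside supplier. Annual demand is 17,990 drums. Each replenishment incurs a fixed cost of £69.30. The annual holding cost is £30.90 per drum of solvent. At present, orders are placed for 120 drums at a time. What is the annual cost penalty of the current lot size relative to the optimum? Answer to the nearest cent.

Extra cost ≈ £3,465.61 per year

EOQ = √(2DS/H) = √(2 × 17,990 × 69.3 / 30.9) ≈ 284.07.
Cost at Q* = (D/Q*)S + (Q*/2)H = √(2DSH) ≈ £8,777.61.
Cost at Q = 120: (17,990/120)×69.3 + (120/2)×30.9 = £10,389.22 + £1,854.00 = £12,243.22.
Excess = £12,243.22 − £8,777.61 = £3,465.61.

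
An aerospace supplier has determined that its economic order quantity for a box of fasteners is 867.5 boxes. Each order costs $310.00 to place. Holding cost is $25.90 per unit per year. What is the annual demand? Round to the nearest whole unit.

D ≈ 31,437 boxes per year

Invert the EOQ relation Q*² = 2DS/H.
From Q* = √(2DS/H): D = Q*²H / (2S) = 867.5² × 25.9 / (2 × 310) = 31437.430.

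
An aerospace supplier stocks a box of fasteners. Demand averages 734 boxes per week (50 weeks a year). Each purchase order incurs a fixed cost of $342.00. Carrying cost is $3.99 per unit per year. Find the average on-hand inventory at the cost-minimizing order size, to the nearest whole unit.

Annual demand D = 734 × 50 = 36,700.
Q* = √(2DS/H) = √(2 × 36,700 × 342 / 3.99) ≈ 2508.27.
Average inventory = Q*/2 ≈ 2508.27 / 2 = 1254.136.

Average inventory ≈ 1,254 boxes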